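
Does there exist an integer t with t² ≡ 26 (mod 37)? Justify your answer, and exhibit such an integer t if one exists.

Take t = 10. Then 10² = 100 = 2·37 + 26, so 10² ≡ 26 (mod 37).

t = 10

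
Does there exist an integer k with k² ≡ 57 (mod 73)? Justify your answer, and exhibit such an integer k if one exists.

Take k = 38. Then 38² = 1444 = 19·73 + 57, so 38² ≡ 57 (mod 73).

k = 38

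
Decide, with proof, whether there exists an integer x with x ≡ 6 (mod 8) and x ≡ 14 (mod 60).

gcd(8, 60) = 4. A simultaneous solution exists iff 6 ≡ 14 (mod 4); here 6 mod 4 = 2 = 14 mod 4, so it does.
List candidates x ≡ 6 (mod 8): 6, 14. Modulo 60 these are 6, 14; 14 gives 14 as required.
Verify: 14 = 1·8 + 6 and 14 = 0·60 + 14. ✓

x = 14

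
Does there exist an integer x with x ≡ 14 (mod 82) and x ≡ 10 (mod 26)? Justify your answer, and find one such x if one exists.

The moduli are not coprime: gcd(82, 26) = 2. Compatibility requires 2 ∣ (10 − 14) = -4, which holds, so solutions exist.
Put x = 14 + 82t, so we need 82t ≡ 22 (mod 26), equivalently (divide by 2) 41t ≡ 11 (mod 13).
41 ≡ 2 (mod 13), so this reads 2t ≡ 11 (mod 13). Since 2·7 = 14 = 1·13 + 1, the inverse of 2 mod 13 is 7.
Therefore t ≡ 7·11 = 77 ≡ 12 (mod 13).
Then x = 14 + 82·12 = 998.
Indeed 998 ≡ 14 (mod 82) and 998 ≡ 10 (mod 26).

x = 998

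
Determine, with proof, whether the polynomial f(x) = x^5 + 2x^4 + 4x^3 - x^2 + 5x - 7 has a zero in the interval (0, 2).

Such a root exists.

f(0) = -7 and f(2) = 95, which have opposite signs.
Since f is a polynomial it is continuous on [0, 2].
By the Intermediate Value Theorem, f takes the value 0 somewhere in the open interval.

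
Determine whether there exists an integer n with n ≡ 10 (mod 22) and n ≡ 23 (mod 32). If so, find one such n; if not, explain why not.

No such integer exists.

Reduce both congruences modulo 2, which divides 22 and 32: they say n ≡ 10 (mod 2) and n ≡ 23 (mod 2).
These are incompatible: 10 − 23 = -13 is not divisible by 2.
Therefore no such n exists.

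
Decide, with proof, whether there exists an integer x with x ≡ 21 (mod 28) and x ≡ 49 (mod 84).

x = 49

The moduli are not coprime: gcd(28, 84) = 28. Compatibility requires 28 ∣ (49 − 21) = 28, which holds, so solutions exist.
Step through x = 21, 21 + 28, 21 + 2·28, …: the values 21, 49 reduce mod 84 to 21, 49. The value 49 hits 49.
Check: 49 mod 28 = 21, 49 mod 84 = 49. ✓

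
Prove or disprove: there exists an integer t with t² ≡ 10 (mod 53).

t = 13

t = 13 works: 13² = 169, and 169 − 10 = 159 = 3·53.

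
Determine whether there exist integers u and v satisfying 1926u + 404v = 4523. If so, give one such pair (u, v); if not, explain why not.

No, no such integers exist.

Any value of 1926u + 404v is a multiple of gcd(1926, 404) = 2.
But 4523 is not a multiple of 2 (it leaves remainder 1).
Therefore 1926u + 404v = 4523 has no solution in integers.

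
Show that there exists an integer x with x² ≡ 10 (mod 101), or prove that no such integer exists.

Apply Euler's criterion with the prime 101: 10 is a quadratic residue iff 10^50 ≡ 1 (mod 101), and a non-residue iff it is ≡ −1.
Squaring successively (mod 101): 10^2 = 100 ≡ 100; 10^4 ≡ 100² = 10000 ≡ 1; 10^8 ≡ 1² = 1 ≡ 1; 10^16 ≡ 1² = 1 ≡ 1; 10^32 ≡ 1² = 1 ≡ 1.
Since 50 = 32 + 16 + 2, 10^50 ≡ 1 · 1 · 100; multiplying out mod 101: 1·1 = 1 ≡ 1, then 1·100 = 100 ≡ 100. Thus 10^50 ≡ 100 ≡ −1 (mod 101).
By Euler's criterion 10 is a quadratic non-residue mod 101: no x satisfies x² ≡ 10 (mod 101).

No, no such integer exists.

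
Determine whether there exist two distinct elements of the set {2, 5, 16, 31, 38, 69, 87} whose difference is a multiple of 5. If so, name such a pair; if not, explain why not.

Reduce each element mod 5: 2↦2, 5↦0, 16↦1, 31↦1, 38↦3, 69↦4, 87↦2. The residue 2 repeats (at 2 and 87), and 87 − 2 = 85 = 17·5.

The pair (2, 87) works.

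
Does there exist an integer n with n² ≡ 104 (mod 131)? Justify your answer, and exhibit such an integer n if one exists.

There is no such integer.

Apply Euler's criterion with the prime 131: 104 is a quadratic residue iff 104^65 ≡ 1 (mod 131), and a non-residue iff it is ≡ −1.
Repeated squaring mod 131: 104^2 = 10816 ≡ 74; 104^4 ≡ 74² = 5476 ≡ 105; 104^8 ≡ 105² = 11025 ≡ 21; 104^16 ≡ 21² = 441 ≡ 48; 104^32 ≡ 48² = 2304 ≡ 77; 104^64 ≡ 77² = 5929 ≡ 34.
Since 65 = 64 + 1, 104^65 ≡ 34 · 104; multiplying out mod 131: 34·104 = 3536 ≡ 130. Thus 104^65 ≡ 130 ≡ −1 (mod 131).
By Euler's criterion 104 is a quadratic non-residue mod 131: no n satisfies n² ≡ 104 (mod 131).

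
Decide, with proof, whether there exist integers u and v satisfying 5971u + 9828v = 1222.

Any value of 5971u + 9828v is a multiple of gcd(5971, 9828) = 7.
But 1222 is not a multiple of 7 (it leaves remainder 4).
Therefore 5971u + 9828v = 1222 has no solution in integers.

No such integers exist.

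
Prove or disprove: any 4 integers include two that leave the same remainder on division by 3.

Yes.

There are exactly 3 possible remainders on division by 3.
With 4 integers and only 3 classes, the pigeonhole principle forces two of them, say a and b, into the same class.
So a and b have equal remainders mod 3, which is exactly what was to be shown.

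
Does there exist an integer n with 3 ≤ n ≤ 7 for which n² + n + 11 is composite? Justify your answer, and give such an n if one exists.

The values for n = 3, 4, …, 7 are 23, 31, 41, 53, 67, and each of these is prime.
So no value in the range makes the expression composite.

No such integer n in that range exists.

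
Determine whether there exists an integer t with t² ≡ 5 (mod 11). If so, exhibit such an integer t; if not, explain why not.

Take t = 7. Then 7² = 49 = 4·11 + 5, so 7² ≡ 5 (mod 11).

t = 7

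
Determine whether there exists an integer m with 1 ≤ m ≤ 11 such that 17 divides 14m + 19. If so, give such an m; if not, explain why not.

The values of 14m + 19 for m = 1, 2, …, 11 are 33, 47, 61, 75, 89, 103, 117, 131, 145, 159, 173; reduced mod 17 these are 16, 13, 10, 7, 4, 1, 15, 12, 9, 6, 3.
None is 0, so 17 never divides 14m + 19 on this range.

No, no such integer m in that range exists.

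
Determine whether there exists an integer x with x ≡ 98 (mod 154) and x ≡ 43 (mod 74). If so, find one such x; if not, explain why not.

No, no such integer exists.

Both moduli are multiples of 2 = gcd(154, 74), so any solution would satisfy x ≡ 98 and x ≡ 43 modulo 2 simultaneously.
These are incompatible: 98 − 43 = 55 is not divisible by 2.
Therefore no such x exists.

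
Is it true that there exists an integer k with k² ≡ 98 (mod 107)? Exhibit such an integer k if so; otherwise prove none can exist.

107 is prime, so by Euler's criterion 98 is a square mod 107 iff 98^((107−1)/2) = 98^53 ≡ 1 (mod 107).
Repeated squaring mod 107: 98^2 = 9604 ≡ 81; 98^4 ≡ 81² = 6561 ≡ 34; 98^8 ≡ 34² = 1156 ≡ 86; 98^16 ≡ 86² = 7396 ≡ 13; 98^32 ≡ 13² = 169 ≡ 62.
Since 53 = 32 + 16 + 4 + 1, 98^53 ≡ 62 · 13 · 34 · 98; multiplying out mod 107: 62·13 = 806 ≡ 57, then 57·34 = 1938 ≡ 12, then 12·98 = 1176 ≡ 106. Thus 98^53 ≡ 106 ≡ −1 (mod 107).
By Euler's criterion 98 is a quadratic non-residue mod 107: no k satisfies k² ≡ 98 (mod 107).

No, no such integer exists.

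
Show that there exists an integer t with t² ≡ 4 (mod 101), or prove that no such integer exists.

Take t = 2. Then 2² = 4, and since 0 ≤ 4 < 101 this is already reduced: 2² ≡ 4 (mod 101).

t = 2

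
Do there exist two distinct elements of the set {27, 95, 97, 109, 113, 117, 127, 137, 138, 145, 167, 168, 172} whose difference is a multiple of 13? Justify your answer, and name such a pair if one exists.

There is no such pair.

Residues mod 13: 27↦1, 95↦4, 97↦6, 109↦5, 113↦9, 117↦0, 127↦10, 137↦7, 138↦8, 145↦2, 167↦11, 168↦12, 172↦3.
No residue repeats among the 13 elements, so no pair has difference ≡ 0 (mod 13).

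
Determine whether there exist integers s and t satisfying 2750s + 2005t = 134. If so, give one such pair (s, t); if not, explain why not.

Any value of 2750s + 2005t is a multiple of gcd(2750, 2005) = 5.
However 134 leaves remainder 4 on division by 5.
Hence no integers s, t satisfy the equation.

No such integers exist.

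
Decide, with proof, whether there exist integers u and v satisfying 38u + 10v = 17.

There are no such integers.

Both 38 and 10 are divisible by gcd(38, 10) = 2, hence so is any combination 38u + 10v.
But 17 is not a multiple of 2 (it leaves remainder 1).
Therefore 38u + 10v = 17 has no solution in integers.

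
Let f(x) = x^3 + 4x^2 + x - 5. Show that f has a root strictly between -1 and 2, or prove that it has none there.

f(-1) = -3 and f(2) = 21, which have opposite signs.
As a polynomial, f is continuous on every closed interval.
By the Intermediate Value Theorem, f takes the value 0 somewhere in the open interval.

Yes, f has a root in the interval.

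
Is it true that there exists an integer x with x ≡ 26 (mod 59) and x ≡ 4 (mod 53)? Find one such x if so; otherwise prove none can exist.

gcd(59, 53) = 1, so the Chinese Remainder Theorem guarantees exactly one residue class mod 3127 satisfying both.
Write x = 26 + 59t and require 26 + 59t ≡ 4 (mod 53), i.e. 59t ≡ 31 (mod 53).
59 ≡ 6 (mod 53), so this reads 6t ≡ 31 (mod 53). To invert 6 modulo 53: 53 = 8·6 + 5, 6 = 1·5 + 1, 5 = 5·1 + 0, and unwinding, 1 = 6 − 1·5 = 6 − (53 − 8·6) = −53 + 9·6. Thus 6⁻¹ ≡ 9 (mod 53).
Therefore t ≡ 9·31 = 279 ≡ 14 (mod 53).
Taking t = 14 gives x = 26 + 59·14 = 852.
Indeed 852 ≡ 26 (mod 59) and 852 ≡ 4 (mod 53).

x = 852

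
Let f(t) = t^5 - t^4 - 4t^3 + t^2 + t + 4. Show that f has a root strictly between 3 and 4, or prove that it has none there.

f(3) = 70 and f(4) = 536, both positive, so a sign-change argument is unavailable; we show f keeps this sign on the whole interval.
Shift to the endpoint 3: with t = 3 + u (0 < u < 1), one computes f(3 + u) = u^5 + 14u^4 + 74u^3 + 181u^2 + 196u + 70.
All 6 nonzero coefficients of this polynomial in u are positive; hence for u > 0 the value is a sum of positive terms (the constant 70 among them).
So f is strictly positive on (3, 4); no root exists in the interval.

No.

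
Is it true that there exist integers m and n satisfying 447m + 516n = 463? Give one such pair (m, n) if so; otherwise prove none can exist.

Both 447 and 516 are divisible by gcd(447, 516) = 3, hence so is any combination 447m + 516n.
However 463 leaves remainder 1 on division by 3.
Hence no integers m, n satisfy the equation.

There are no such integers.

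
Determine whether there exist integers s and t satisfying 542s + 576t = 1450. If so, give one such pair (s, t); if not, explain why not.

Since gcd(542, 576) = 2 and 1450 = 2·725, Bézout's identity guarantees a solution.
Dividing through by 2 reduces the equation to 271s + 288t = 725.
Dividing repeatedly: 288 = 1·271 + 17, 271 = 15·17 + 16, 17 = 1·16 + 1, 16 = 16·1 + 0.
Working back up the chain: 1 = 17 − 1·16 = 17 − (271 − 15·17) = −271 + 16·17 = −271 + 16·(288 − 1·271) = 16·288 − 17·271. So 271·(-17) + 288·16 = 1.
Scaling by 725 gives the particular solution (s, t) = (-12325, 11600).
Adding 43·288 to s and subtracting 43·271 from t gives the tidier solution (59, -53).
Check: 542·59 + 576·(-53) = 31978 − 30528 = 1450. ✓

s = 59, t = -53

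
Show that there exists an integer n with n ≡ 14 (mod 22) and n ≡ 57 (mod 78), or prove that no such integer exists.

No such integer exists.

Both moduli are multiples of 2 = gcd(22, 78), so any solution would satisfy n ≡ 14 and n ≡ 57 modulo 2 simultaneously.
These are incompatible: 14 − 57 = -43 is not divisible by 2.
So no integer satisfies both congruences.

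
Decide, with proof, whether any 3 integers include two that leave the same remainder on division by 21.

No; for instance {36, 37, 38} is a counterexample.

Take the 3 consecutive integers 36, 37, 38: their residues mod 21 are all distinct because 3 ≤ 21.
Hence this collection has no pair with equal remainders mod 21, disproving the claim.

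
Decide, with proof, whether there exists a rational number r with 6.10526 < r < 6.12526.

Scale by 8: the interval becomes (48.84208, 49.00208), which contains the integer 49.
Hence 49/8 is a rational number with 6.10526 < 49/8 < 6.12526.

r = 49/8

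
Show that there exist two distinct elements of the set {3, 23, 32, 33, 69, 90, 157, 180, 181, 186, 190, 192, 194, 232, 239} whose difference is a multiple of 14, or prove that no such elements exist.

Reduce each element mod 14: 3↦3, 23↦9, 32↦4, 33↦5, 69↦13, 90↦6, 157↦3, 180↦12, 181↦13, 186↦4, 190↦8, 192↦10, 194↦12, 232↦8, 239↦1. The residue 3 repeats (at 3 and 157), and 157 − 3 = 154 = 11·14.

The pair (3, 157) works.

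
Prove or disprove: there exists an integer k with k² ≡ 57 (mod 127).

Apply Euler's criterion with the prime 127: 57 is a quadratic residue iff 57^63 ≡ 1 (mod 127), and a non-residue iff it is ≡ −1.
Squaring successively (mod 127): 57^2 = 3249 ≡ 74; 57^4 ≡ 74² = 5476 ≡ 15; 57^8 ≡ 15² = 225 ≡ 98; 57^16 ≡ 98² = 9604 ≡ 79; 57^32 ≡ 79² = 6241 ≡ 18.
Since 63 = 32 + 16 + 8 + 4 + 2 + 1, 57^63 ≡ 18 · 79 · 98 · 15 · 74 · 57; multiplying out mod 127: 18·79 = 1422 ≡ 25, then 25·98 = 2450 ≡ 37, then 37·15 = 555 ≡ 47, then 47·74 = 3478 ≡ 49, then 49·57 = 2793 ≡ 126. Thus 57^63 ≡ 126 ≡ −1 (mod 127).
By Euler's criterion 57 is a quadratic non-residue mod 127: no k satisfies k² ≡ 57 (mod 127).

There is no such integer.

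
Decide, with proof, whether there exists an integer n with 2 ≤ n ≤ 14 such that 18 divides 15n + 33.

At n = 5 we get 15·5 + 33 = 108, and 108 = 18·6.

n = 5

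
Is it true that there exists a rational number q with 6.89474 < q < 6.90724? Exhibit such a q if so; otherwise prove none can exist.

q = 69/10

Look for a denominator N such that an integer falls strictly between N·6.89474 and N·6.90724. N = 10 works: 10·6.89474 = 68.94740 < 69 < 69.07240 = 10·6.90724.
So q = 69/10 works: it is a ratio of integers, and dividing 10·6.89474 < 69 < 10·6.90724 through by 10 gives 6.89474 < 69/10 < 6.90724.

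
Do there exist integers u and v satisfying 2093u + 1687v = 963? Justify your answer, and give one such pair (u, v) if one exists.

No, no such integers exist.

Both 2093 and 1687 are divisible by gcd(2093, 1687) = 7, hence so is any combination 2093u + 1687v.
However 963 leaves remainder 4 on division by 7.
So the equation is unsolvable over ℤ.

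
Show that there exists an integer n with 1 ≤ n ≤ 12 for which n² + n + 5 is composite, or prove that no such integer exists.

n = 8

At n = 8: 8² + 8 + 5 = 77 = 7·11, which is composite.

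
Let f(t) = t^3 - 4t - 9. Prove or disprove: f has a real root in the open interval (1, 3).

Such a root exists.

f(1) = -12 and f(3) = 6, which have opposite signs.
As a polynomial, f is continuous on every closed interval.
By the Intermediate Value Theorem f must vanish at some point of (1, 3).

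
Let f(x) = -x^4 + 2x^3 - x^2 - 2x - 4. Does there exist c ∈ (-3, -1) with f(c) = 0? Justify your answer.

f(-3) = -142 and f(-1) = -6, both negative, so a sign-change argument is unavailable; we show f keeps this sign on the whole interval.
Shift to the endpoint -1: with x = -1 − u (0 < u < 2), one computes f(-1 − u) = -u^4 - 6u^3 - 13u^2 - 10u - 6.
All 5 nonzero coefficients of this polynomial in u are negative; hence for u > 0 the value is a sum of negative terms (the constant -6 among them).
So f is strictly negative on (-3, -1); no root exists in the interval.

No.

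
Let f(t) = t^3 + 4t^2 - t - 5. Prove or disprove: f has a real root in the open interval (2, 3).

The endpoint values f(2) = 17 and f(3) = 55 are both positive. Claim: f(t) > 0 for every t in (2, 3).
Substitute t = 2 + u, where 0 < u < 1 on the interval. Expanding, f(2 + u) = u^3 + 10u^2 + 27u + 17.
All 4 nonzero coefficients of this polynomial in u are positive; hence for u > 0 the value is a sum of positive terms (the constant 17 among them).
So f is strictly positive on (2, 3); no root exists in the interval.

No.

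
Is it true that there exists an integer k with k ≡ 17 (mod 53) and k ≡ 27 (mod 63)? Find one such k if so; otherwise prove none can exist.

The moduli 53 and 63 are coprime, so by the Chinese Remainder Theorem a unique solution modulo 3339 exists.
Write k = 17 + 53t and require 17 + 53t ≡ 27 (mod 63), i.e. 53t ≡ 10 (mod 63).
Since 53·44 = 2332 = 37·63 + 1, the inverse of 53 mod 63 is 44.
Multiplying by 44: t ≡ 44·10 = 440 ≡ 62 (mod 63).
Taking t = 62 gives k = 17 + 53·62 = 3303.
Indeed 3303 ≡ 17 (mod 53) and 3303 ≡ 27 (mod 63).

k = 3303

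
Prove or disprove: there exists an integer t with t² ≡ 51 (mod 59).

Take t = 13. Then 13² = 169 = 2·59 + 51, so 13² ≡ 51 (mod 59).

t = 13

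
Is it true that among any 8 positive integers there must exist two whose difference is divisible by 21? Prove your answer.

No, the set {49, 50, 51, 52, 53, 54, 55, 56} is a counterexample.

Consider the 8 integers 49, 50, …, 56. They lie in distinct residue classes modulo 21, since 8 ≤ 21.
The differences between them range over 1, …, 7, none of which is divisible by 21.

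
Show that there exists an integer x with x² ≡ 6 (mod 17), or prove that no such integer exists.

No such integer exists.

Since (17 − x)² ≡ x² (mod 17), it suffices to square x = 0, 1, …, 8: the residues are 0, 1, 4, 9, 16, 8, 2, 15, 13.
So the quadratic residues mod 17 are {0, 1, 2, 4, 8, 9, 13, 15, 16}, and 6 is not among them.
Therefore x² ≡ 6 (mod 17) has no solution.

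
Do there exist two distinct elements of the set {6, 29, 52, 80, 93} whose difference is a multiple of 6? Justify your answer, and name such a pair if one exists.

Two integers differ by a multiple of 6 exactly when they have the same residue mod 6. The residues are 6↦0, 29↦5, 52↦4, 80↦2, 93↦3.
No residue repeats among the 5 elements, so no pair has difference ≡ 0 (mod 6).

No such pair exists.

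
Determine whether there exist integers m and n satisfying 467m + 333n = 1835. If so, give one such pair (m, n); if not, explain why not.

m = 46, n = -59

467 and 333 are coprime, so 467m + 333n ranges over all of ℤ.
Run the Euclidean algorithm on 467 and 333: 467 = 1·333 + 134, 333 = 2·134 + 65, 134 = 2·65 + 4, 65 = 16·4 + 1, 4 = 4·1 + 0.
Working back up the chain: 1 = 65 − 16·4 = 65 − 16·(134 − 2·65) = −16·134 + 33·65 = −16·134 + 33·(333 − 2·134) = 33·333 − 82·134 = 33·333 − 82·(467 − 1·333) = −82·467 + 115·333. So 467·(-82) + 333·115 = 1.
Scaling by 1835 gives the particular solution (m, n) = (-150470, 211025).
Adding 452·333 to m and subtracting 452·467 from n gives the tidier solution (46, -59).
Indeed 467·46 + 333·(-59) = 21482 − 19647 = 1835.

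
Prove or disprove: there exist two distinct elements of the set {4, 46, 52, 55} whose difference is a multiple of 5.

No such pair exists.

Two integers differ by a multiple of 5 exactly when they have the same residue mod 5. The residues are 4↦4, 46↦1, 52↦2, 55↦0.
All 4 residues are distinct, so no two elements differ by a multiple of 5.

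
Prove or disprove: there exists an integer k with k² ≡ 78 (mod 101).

Take k = 49. Then 49² = 2401 = 23·101 + 78, so 49² ≡ 78 (mod 101).

k = 49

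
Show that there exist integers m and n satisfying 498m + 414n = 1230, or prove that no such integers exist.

m = 59, n = -68

gcd(498, 414) = 6, and 6 divides 1230, so integer solutions exist.
Dividing through by 6 reduces the equation to 83m + 69n = 205.
Dividing repeatedly: 83 = 1·69 + 14, 69 = 4·14 + 13, 14 = 1·13 + 1, 13 = 13·1 + 0.
Unwinding: 1 = 14 − 1·13 = 14 − (69 − 4·14) = −69 + 5·14 = −69 + 5·(83 − 1·69) = 5·83 − 6·69, i.e. 83·5 + 69·(-6) = 1.
Multiplying through by 205: m = 5·205 = 1025, n = (-6)·205 = -1230 is a solution.
The general solution is m = 1025 + 69k, n = -1230 − 83k; taking k = -14 gives the smaller pair m = 59, n = -68.
Check: 498·59 + 414·(-68) = 29382 − 28152 = 1230. ✓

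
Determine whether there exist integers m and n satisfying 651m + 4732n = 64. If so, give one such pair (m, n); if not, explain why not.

No, no such integers exist.

gcd(651, 4732) = 7, so every integer of the form 651m + 4732n is a multiple of 7.
But 64 = 7·9 + 1, so 7 ∤ 64.
Hence no integers m, n satisfy the equation.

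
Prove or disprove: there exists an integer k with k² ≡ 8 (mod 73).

k = 9 works: 9² = 81, and 81 − 8 = 73 = 1·73.

k = 9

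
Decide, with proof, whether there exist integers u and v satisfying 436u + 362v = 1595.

No such integers exist.

Any value of 436u + 362v is a multiple of gcd(436, 362) = 2.
However 1595 leaves remainder 1 on division by 2.
Hence no integers u, v satisfy the equation.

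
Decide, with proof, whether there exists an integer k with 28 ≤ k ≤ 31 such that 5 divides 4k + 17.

At k = 28, 4·28 + 17 = 129 ≡ 4 (mod 5), and each step in k adds 4, giving residues 4, 3, 2, 1 for k = 28, 29, 30, 31.
Since 0 is absent from this list, 5 ∤ 4k + 17 for every k with 28 ≤ k ≤ 31.

There is no such integer k in that range.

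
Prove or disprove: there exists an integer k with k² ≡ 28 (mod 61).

Apply Euler's criterion with the prime 61: 28 is a quadratic residue iff 28^30 ≡ 1 (mod 61), and a non-residue iff it is ≡ −1.
Repeated squaring mod 61: 28^2 = 784 ≡ 52; 28^4 ≡ 52² = 2704 ≡ 20; 28^8 ≡ 20² = 400 ≡ 34; 28^16 ≡ 34² = 1156 ≡ 58.
Since 30 = 16 + 8 + 4 + 2, 28^30 ≡ 58 · 34 · 20 · 52; multiplying out mod 61: 58·34 = 1972 ≡ 20, then 20·20 = 400 ≡ 34, then 34·52 = 1768 ≡ 60. Thus 28^30 ≡ 60 ≡ −1 (mod 61).
The value −1 means 28 is a non-residue modulo 61, so k² ≡ 28 (mod 61) is impossible.

No, no such integer exists.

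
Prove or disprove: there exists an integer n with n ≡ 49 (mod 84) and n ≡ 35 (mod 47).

Since 84 and 47 share no common factor, CRT says the pair of congruences has a solution (unique mod 3948).
Write n = 49 + 84t and require 49 + 84t ≡ 35 (mod 47), i.e. 84t ≡ 33 (mod 47).
84 ≡ 37 (mod 47), so this reads 37t ≡ 33 (mod 47). To invert 37 modulo 47: 47 = 1·37 + 10, 37 = 3·10 + 7, 10 = 1·7 + 3, 7 = 2·3 + 1, 3 = 3·1 + 0, and unwinding, 1 = 7 − 2·3 = 7 − 2·(10 − 1·7) = −2·10 + 3·7 = −2·10 + 3·(37 − 3·10) = 3·37 − 11·10 = 3·37 − 11·(47 − 1·37) = −11·47 + 14·37. Thus 37⁻¹ ≡ 14 (mod 47).
Therefore t ≡ 14·33 = 462 ≡ 39 (mod 47).
With t = 39: n = 49 + 84·39 = 3325.
Indeed 3325 ≡ 49 (mod 84) and 3325 ≡ 35 (mod 47).

n = 3325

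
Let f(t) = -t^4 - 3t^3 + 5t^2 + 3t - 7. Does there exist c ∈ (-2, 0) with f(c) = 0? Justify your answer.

Yes, such a c exists.

f(-2) = 15 and f(0) = -7, which have opposite signs.
Since f is a polynomial it is continuous on [-2, 0].
By the Intermediate Value Theorem f must vanish at some point of (-2, 0).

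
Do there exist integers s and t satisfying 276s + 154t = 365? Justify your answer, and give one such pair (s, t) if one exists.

Any value of 276s + 154t is a multiple of gcd(276, 154) = 2.
But 365 is not a multiple of 2 (it leaves remainder 1).
Hence no integers s, t satisfy the equation.

No, no such integers exist.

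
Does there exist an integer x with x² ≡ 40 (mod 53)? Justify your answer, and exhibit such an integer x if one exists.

x = 26 works: 26² = 676, and 676 − 40 = 636 = 12·53.

x = 26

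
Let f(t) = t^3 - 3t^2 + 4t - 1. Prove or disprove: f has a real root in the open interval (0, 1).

f(0) = -1 and f(1) = 1, which have opposite signs.
f is continuous everywhere (it is a polynomial), in particular on [0, 1].
By the Intermediate Value Theorem, f takes the value 0 somewhere in the open interval.

Such a root exists.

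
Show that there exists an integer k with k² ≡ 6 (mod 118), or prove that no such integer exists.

The prime 59 divides 118, so k² ≡ 6 (mod 118) would force k² ≡ 6 (mod 59).
59 is prime, so by Euler's criterion 6 is a square mod 59 iff 6^((59−1)/2) = 6^29 ≡ 1 (mod 59).
Repeated squaring mod 59: 6^2 = 36 ≡ 36; 6^4 ≡ 36² = 1296 ≡ 57; 6^8 ≡ 57² = 3249 ≡ 4; 6^16 ≡ 4² = 16 ≡ 16.
Since 29 = 16 + 8 + 4 + 1, 6^29 ≡ 16 · 4 · 57 · 6; multiplying out mod 59: 16·4 = 64 ≡ 5, then 5·57 = 285 ≡ 49, then 49·6 = 294 ≡ 58. Thus 6^29 ≡ 58 ≡ −1 (mod 59).
The value −1 means 6 is a non-residue modulo 59, so k² ≡ 6 (mod 59) is impossible.
So 6 is not a square mod 59, and hence 6 is not a square mod 118.

There is no such integer.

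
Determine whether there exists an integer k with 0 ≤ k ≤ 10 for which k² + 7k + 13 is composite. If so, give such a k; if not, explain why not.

At k = 8: 8² + 7·8 + 13 = 133 = 7·19, which is composite.

k = 8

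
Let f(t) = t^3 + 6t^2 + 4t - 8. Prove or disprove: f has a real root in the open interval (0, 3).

f(0) = -8 and f(3) = 85, which have opposite signs.
f is continuous everywhere (it is a polynomial), in particular on [0, 3].
By the Intermediate Value Theorem f must vanish at some point of (0, 3).

Yes, f has a root in the interval.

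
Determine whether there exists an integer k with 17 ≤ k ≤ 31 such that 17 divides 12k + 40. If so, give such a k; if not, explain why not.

k = 25

Try k = 25: 12·25 + 40 = 340 = 20·17, which is divisible by 17.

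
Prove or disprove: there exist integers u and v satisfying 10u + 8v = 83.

gcd(10, 8) = 2, so every integer of the form 10u + 8v is a multiple of 2.
But 83 = 2·41 + 1, so 2 ∤ 83.
Therefore 10u + 8v = 83 has no solution in integers.

No such integers exist.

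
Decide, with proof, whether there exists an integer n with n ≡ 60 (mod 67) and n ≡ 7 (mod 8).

Since 67 and 8 share no common factor, CRT says the pair of congruences has a solution (unique mod 536).
Any solution of the first congruence is n = 60 + 67t; substituting into the second, 67t ≡ 7 − 60 ≡ 3 (mod 8).
67 ≡ 3 (mod 8), so this reads 3t ≡ 3 (mod 8). Note 3·3 = 9 ≡ 1 (mod 8) (as 9 − 1 = 1·8), so 3⁻¹ ≡ 3.
Therefore t ≡ 3·3 = 9 ≡ 1 (mod 8).
With t = 1: n = 60 + 67·1 = 127.
Verify: 127 = 1·67 + 60 and 127 = 15·8 + 7. ✓

n = 127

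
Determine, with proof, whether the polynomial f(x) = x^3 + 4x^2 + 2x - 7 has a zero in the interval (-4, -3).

f(-4) = -15 and f(-3) = -4, both negative, so a sign-change argument is unavailable; we show f keeps this sign on the whole interval.
Shift to the endpoint -3: with x = -3 − u (0 < u < 1), one computes f(-3 − u) = -u^3 - 5u^2 - 5u - 4.
The nonzero coefficients here are all negative, so for u > 0 every term is negative (or zero), and the constant term -4 is strictly negative.
Therefore f(x) < 0 throughout (-4, -3), and f has no zero there.

f has no root in that interval.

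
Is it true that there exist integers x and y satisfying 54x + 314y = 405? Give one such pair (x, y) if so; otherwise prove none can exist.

Any value of 54x + 314y is a multiple of gcd(54, 314) = 2.
But 405 is not a multiple of 2 (it leaves remainder 1).
Hence no integers x, y satisfy the equation.

No, no such integers exist.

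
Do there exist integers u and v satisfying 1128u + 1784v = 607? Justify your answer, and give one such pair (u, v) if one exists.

There are no such integers.

gcd(1128, 1784) = 8, so every integer of the form 1128u + 1784v is a multiple of 8.
However 607 leaves remainder 7 on division by 8.
Therefore 1128u + 1784v = 607 has no solution in integers.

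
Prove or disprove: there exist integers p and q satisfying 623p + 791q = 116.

No, no such integers exist.

gcd(623, 791) = 7, so every integer of the form 623p + 791q is a multiple of 7.
But 116 = 7·16 + 4, so 7 ∤ 116.
Therefore 623p + 791q = 116 has no solution in integers.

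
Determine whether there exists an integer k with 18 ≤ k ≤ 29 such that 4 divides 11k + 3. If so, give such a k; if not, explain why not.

At k = 19 we get 11·19 + 3 = 212, and 212 = 4·53.

k = 19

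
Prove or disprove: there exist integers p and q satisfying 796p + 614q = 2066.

Since gcd(796, 614) = 2 and 2066 = 2·1033, Bézout's identity guarantees a solution.
Dividing through by 2 reduces the equation to 398p + 307q = 1033.
Run the Euclidean algorithm on 398 and 307: 398 = 1·307 + 91, 307 = 3·91 + 34, 91 = 2·34 + 23, 34 = 1·23 + 11, 23 = 2·11 + 1, 11 = 11·1 + 0.
Unwinding: 1 = 23 − 2·11 = 23 − 2·(34 − 1·23) = −2·34 + 3·23 = −2·34 + 3·(91 − 2·34) = 3·91 − 8·34 = 3·91 − 8·(307 − 3·91) = −8·307 + 27·91 = −8·307 + 27·(398 − 1·307) = 27·398 − 35·307, i.e. 398·27 + 307·(-35) = 1.
Scaling by 1033 gives the particular solution (p, q) = (27891, -36155).
Subtracting 90·307 from p and adding 90·398 to q gives the tidier solution (261, -335).
Indeed 796·261 + 614·(-335) = 207756 − 205690 = 2066.

p = 261, q = -335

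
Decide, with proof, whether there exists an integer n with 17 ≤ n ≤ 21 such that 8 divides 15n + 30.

No such integer n in that range exists.

For n = 17, 18, …, 21 the values of 15n + 30 modulo 8 are 5, 4, 3, 2, 1 respectively.
None is 0, so 8 never divides 15n + 30 on this range.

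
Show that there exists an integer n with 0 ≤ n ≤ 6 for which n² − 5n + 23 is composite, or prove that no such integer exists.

No, no such integer n in that range exists.

The values for n = 0, 1, …, 6 are 23, 19, 17, 17, 19, 23, 29, and each of these is prime.
So no value in the range makes the expression composite.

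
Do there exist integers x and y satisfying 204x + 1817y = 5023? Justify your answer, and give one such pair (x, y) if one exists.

x = 1423, y = -157

204 and 1817 are coprime, so 204x + 1817y ranges over all of ℤ.
Dividing repeatedly: 1817 = 8·204 + 185, 204 = 1·185 + 19, 185 = 9·19 + 14, 19 = 1·14 + 5, 14 = 2·5 + 4, 5 = 1·4 + 1, 4 = 4·1 + 0.
Working back up the chain: 1 = 5 − 1·4 = 5 − (14 − 2·5) = −14 + 3·5 = −14 + 3·(19 − 1·14) = 3·19 − 4·14 = 3·19 − 4·(185 − 9·19) = −4·185 + 39·19 = −4·185 + 39·(204 − 1·185) = 39·204 − 43·185 = 39·204 − 43·(1817 − 8·204) = −43·1817 + 383·204. So 204·383 + 1817·(-43) = 1.
Scaling by 5023 gives the particular solution (x, y) = (1923809, -215989).
Shifting by a multiple of (1817, −204) keeps it a solution: x = 1923809 − 1058·1817 = 1423, y = -215989 + 1058·204 = -157.
Indeed 204·1423 + 1817·(-157) = 290292 − 285269 = 5023.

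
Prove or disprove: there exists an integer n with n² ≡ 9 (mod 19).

Take n = 3. Then 3² = 9, and since 0 ≤ 9 < 19 this is already reduced: 3² ≡ 9 (mod 19).

n = 3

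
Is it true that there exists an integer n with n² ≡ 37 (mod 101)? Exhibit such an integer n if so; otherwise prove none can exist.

n = 21

Take n = 21. Then 21² = 441 = 4·101 + 37, so 21² ≡ 37 (mod 101).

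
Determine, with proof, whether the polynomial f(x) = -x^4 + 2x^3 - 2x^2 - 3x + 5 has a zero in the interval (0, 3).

Such a root exists.

f(0) = 5 and f(3) = -49, which have opposite signs.
Since f is a polynomial it is continuous on [0, 3].
By the Intermediate Value Theorem, f takes the value 0 somewhere in the open interval.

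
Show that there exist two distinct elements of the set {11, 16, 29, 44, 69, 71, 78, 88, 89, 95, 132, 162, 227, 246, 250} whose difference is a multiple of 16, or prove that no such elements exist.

No such pair exists.

Two integers differ by a multiple of 16 exactly when they have the same residue mod 16. The residues are 11↦11, 16↦0, 29↦13, 44↦12, 69↦5, 71↦7, 78↦14, 88↦8, 89↦9, 95↦15, 132↦4, 162↦2, 227↦3, 246↦6, 250↦10.
These 15 residues are pairwise different, hence no difference of two elements is divisible by 16.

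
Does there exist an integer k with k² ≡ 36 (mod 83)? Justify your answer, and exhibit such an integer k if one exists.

k = 6

Take k = 6. Then 6² = 36, and since 0 ≤ 36 < 83 this is already reduced: 6² ≡ 36 (mod 83).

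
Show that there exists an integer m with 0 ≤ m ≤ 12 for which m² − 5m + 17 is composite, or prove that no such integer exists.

There is no such integer m in that range.

The values for m = 0, 1, …, 12 are 17, 13, 11, 11, 13, 17, 23, 31, 41, 53, 67, 83, 101, and each of these is prime.
So no value in the range makes the expression composite.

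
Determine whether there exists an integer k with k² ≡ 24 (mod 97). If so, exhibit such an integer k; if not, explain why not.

k = 86

k = 86 works: 86² = 7396, and 7396 − 24 = 7372 = 76·97.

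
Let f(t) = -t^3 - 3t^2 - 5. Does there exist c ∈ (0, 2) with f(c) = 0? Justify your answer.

f has no root in that interval.

f(0) = -5 and f(2) = -25, both negative, so a sign-change argument is unavailable; we show f keeps this sign on the whole interval.
Every nonzero coefficient of f(t) = -t^3 - 3t^2 - 5 is negative; for t > 0 each term then has that sign, and the constant term -5 is strictly negative.
So f is strictly negative on (0, 2); no root exists in the interval.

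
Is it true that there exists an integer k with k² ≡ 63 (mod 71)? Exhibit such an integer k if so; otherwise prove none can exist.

There is no such integer.

71 is prime, so by Euler's criterion 63 is a square mod 71 iff 63^((71−1)/2) = 63^35 ≡ 1 (mod 71).
Squaring successively (mod 71): 63^2 = 3969 ≡ 64; 63^4 ≡ 64² = 4096 ≡ 49; 63^8 ≡ 49² = 2401 ≡ 58; 63^16 ≡ 58² = 3364 ≡ 27; 63^32 ≡ 27² = 729 ≡ 19.
Since 35 = 32 + 2 + 1, 63^35 ≡ 19 · 64 · 63; multiplying out mod 71: 19·64 = 1216 ≡ 9, then 9·63 = 567 ≡ 70. Thus 63^35 ≡ 70 ≡ −1 (mod 71).
The value −1 means 63 is a non-residue modulo 71, so k² ≡ 63 (mod 71) is impossible.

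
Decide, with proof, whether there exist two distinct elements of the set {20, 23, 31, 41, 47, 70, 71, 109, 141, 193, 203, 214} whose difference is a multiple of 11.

The pair (20, 31) works.

Reduce each element mod 11: 20↦9, 23↦1, 31↦9, 41↦8, 47↦3, 70↦4, 71↦5, 109↦10, 141↦9, 193↦6, 203↦5, 214↦5. The residue 9 repeats (at 20 and 31), and 31 − 20 = 11 = 1·11.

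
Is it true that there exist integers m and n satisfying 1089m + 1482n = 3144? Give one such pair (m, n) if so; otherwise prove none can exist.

Since gcd(1089, 1482) = 3 and 3144 = 3·1048, Bézout's identity guarantees a solution.
Dividing through by 3 reduces the equation to 363m + 494n = 1048.
Euclidean algorithm: 494 = 1·363 + 131, 363 = 2·131 + 101, 131 = 1·101 + 30, 101 = 3·30 + 11, 30 = 2·11 + 8, 11 = 1·8 + 3, 8 = 2·3 + 2, 3 = 1·2 + 1, 2 = 2·1 + 0.
Unwinding: 1 = 3 − 1·2 = 3 − (8 − 2·3) = −8 + 3·3 = −8 + 3·(11 − 1·8) = 3·11 − 4·8 = 3·11 − 4·(30 − 2·11) = −4·30 + 11·11 = −4·30 + 11·(101 − 3·30) = 11·101 − 37·30 = 11·101 − 37·(131 − 1·101) = −37·131 + 48·101 = −37·131 + 48·(363 − 2·131) = 48·363 − 133·131 = 48·363 − 133·(494 − 1·363) = −133·494 + 181·363, i.e. 363·181 + 494·(-133) = 1.
Times 1048: 363·189688 + 494·(-139384) = 1048, so (189688, -139384) solves it.
Shifting by a multiple of (494, −363) keeps it a solution: m = 189688 − 383·494 = 486, n = -139384 + 383·363 = -355.
Indeed 1089·486 + 1482·(-355) = 529254 − 526110 = 3144.

m = 486, n = -355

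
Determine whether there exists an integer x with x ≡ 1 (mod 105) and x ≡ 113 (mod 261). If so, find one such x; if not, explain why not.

Both moduli are multiples of 3 = gcd(105, 261), so any solution would satisfy x ≡ 1 and x ≡ 113 modulo 3 simultaneously.
These are incompatible: 1 − 113 = -112 is not divisible by 3.
Hence the system has no solution.

There is no such integer.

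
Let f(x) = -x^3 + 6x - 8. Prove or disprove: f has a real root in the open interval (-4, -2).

f(-4) = 32 and f(-2) = -12, which have opposite signs.
As a polynomial, f is continuous on every closed interval.
By the Intermediate Value Theorem, f takes the value 0 somewhere in the open interval.

Such a root exists.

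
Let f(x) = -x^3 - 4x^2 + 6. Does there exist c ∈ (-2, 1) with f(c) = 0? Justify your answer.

f(-2) = -2 and f(1) = 1, which have opposite signs.
As a polynomial, f is continuous on every closed interval.
By the Intermediate Value Theorem, f takes the value 0 somewhere in the open interval.

Yes, such a c exists.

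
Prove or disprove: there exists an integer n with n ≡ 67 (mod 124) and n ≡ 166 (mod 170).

No such integer exists.

gcd(124, 170) = 2. If n ≡ 67 (mod 124) and n ≡ 166 (mod 170), then n ≡ 67 (mod 2) and n ≡ 166 (mod 2).
But 67 mod 2 = 1 while 166 mod 2 = 0, a contradiction.
Hence the system has no solution.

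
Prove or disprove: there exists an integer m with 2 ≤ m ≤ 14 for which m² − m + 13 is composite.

At m = 9: 9² − 9 + 13 = 85 = 5·17, which is composite.

m = 9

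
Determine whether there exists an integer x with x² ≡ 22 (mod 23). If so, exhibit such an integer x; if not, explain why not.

23 is prime, so by Euler's criterion 22 is a square mod 23 iff 22^((23−1)/2) = 22^11 ≡ 1 (mod 23).
Repeated squaring mod 23: 22^2 = 484 ≡ 1; 22^4 ≡ 1² = 1 ≡ 1; 22^8 ≡ 1² = 1 ≡ 1.
Since 11 = 8 + 2 + 1, 22^11 ≡ 1 · 1 · 22; multiplying out mod 23: 1·1 = 1 ≡ 1, then 1·22 = 22 ≡ 22. Thus 22^11 ≡ 22 ≡ −1 (mod 23).
The value −1 means 22 is a non-residue modulo 23, so x² ≡ 22 (mod 23) is impossible.

No, no such integer exists.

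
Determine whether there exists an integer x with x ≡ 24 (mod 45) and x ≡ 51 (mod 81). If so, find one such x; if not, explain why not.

x = 294

gcd(45, 81) = 9. A simultaneous solution exists iff 24 ≡ 51 (mod 9); here 24 mod 9 = 6 = 51 mod 9, so it does.
List candidates x ≡ 24 (mod 45): 24, 69, 114, 159, 204, 249, 294. Modulo 81 these are 24, 69, 33, 78, 42, 6, 51; 294 gives 51 as required.
Indeed 294 ≡ 24 (mod 45) and 294 ≡ 51 (mod 81).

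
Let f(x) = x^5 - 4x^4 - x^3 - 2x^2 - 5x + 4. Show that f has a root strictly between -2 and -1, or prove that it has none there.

f(-2) = -82 and f(-1) = 3, which have opposite signs.
Since f is a polynomial it is continuous on [-2, -1].
By the Intermediate Value Theorem, f takes the value 0 somewhere in the open interval.

Yes, f has a root in the interval.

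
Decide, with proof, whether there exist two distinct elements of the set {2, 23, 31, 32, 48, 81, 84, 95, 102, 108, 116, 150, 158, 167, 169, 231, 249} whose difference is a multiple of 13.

2 mod 13 = 2 and 158 mod 13 = 2, so 158 − 2 = 156 = 12·13.

2 and 158 are such a pair.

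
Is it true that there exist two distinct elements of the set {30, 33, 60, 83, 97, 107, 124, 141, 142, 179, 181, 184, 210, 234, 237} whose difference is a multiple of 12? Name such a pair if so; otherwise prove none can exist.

Reduce each element mod 12: 30↦6, 33↦9, 60↦0, 83↦11, 97↦1, 107↦11, 124↦4, 141↦9, 142↦10, 179↦11, 181↦1, 184↦4, 210↦6, 234↦6, 237↦9. The residue 6 repeats (at 30 and 210), and 210 − 30 = 180 = 15·12.

The pair (30, 210) works.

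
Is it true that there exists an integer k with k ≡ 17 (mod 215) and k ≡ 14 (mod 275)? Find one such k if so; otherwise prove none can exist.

No, no such integer exists.

gcd(215, 275) = 5. If k ≡ 17 (mod 215) and k ≡ 14 (mod 275), then k ≡ 17 (mod 5) and k ≡ 14 (mod 5).
These are incompatible: 17 − 14 = 3 is not divisible by 5.
So no integer satisfies both congruences.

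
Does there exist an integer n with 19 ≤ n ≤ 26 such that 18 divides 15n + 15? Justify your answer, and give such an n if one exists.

Try n = 23: 15·23 + 15 = 360 = 20·18, which is divisible by 18.

n = 23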